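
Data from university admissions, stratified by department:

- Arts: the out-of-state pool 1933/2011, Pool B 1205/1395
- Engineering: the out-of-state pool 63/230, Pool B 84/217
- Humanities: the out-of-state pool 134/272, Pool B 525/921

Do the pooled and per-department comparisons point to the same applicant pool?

No

Arts: the out-of-state pool 1933/2011 = 96.1%, Pool B 1205/1395 = 86.4% → the out-of-state pool
Engineering: the out-of-state pool 63/230 = 27.4%, Pool B 84/217 = 38.7% → Pool B
Humanities: the out-of-state pool 134/272 = 49.3%, Pool B 525/921 = 57.0% → Pool B
Overall: the out-of-state pool 2130/2513 = 84.8%, Pool B 1814/2533 = 71.6% → the out-of-state pool
Neither sweeps: the out-of-state pool wins 1 of 3 groups, Pool B wins 2. The out-of-state pool wins overall but not every group — no Simpson reversal.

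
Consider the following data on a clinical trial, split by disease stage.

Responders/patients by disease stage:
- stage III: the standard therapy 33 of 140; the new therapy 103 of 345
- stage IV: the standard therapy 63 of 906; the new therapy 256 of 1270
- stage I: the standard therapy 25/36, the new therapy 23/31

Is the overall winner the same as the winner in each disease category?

Yes

Stage III: the standard therapy 33/140 = 23.6%, the new therapy 103/345 = 29.9% → the new therapy
Stage IV: the standard therapy 63/906 = 7.0%, the new therapy 256/1270 = 20.2% → the new therapy
Stage I: the standard therapy 25/36 = 69.4%, the new therapy 23/31 = 74.2% → the new therapy
Overall: the standard therapy 121/1082 = 11.2%, the new therapy 382/1646 = 23.2% → the new therapy
The new therapy wins overall and in every disease group — no reversal.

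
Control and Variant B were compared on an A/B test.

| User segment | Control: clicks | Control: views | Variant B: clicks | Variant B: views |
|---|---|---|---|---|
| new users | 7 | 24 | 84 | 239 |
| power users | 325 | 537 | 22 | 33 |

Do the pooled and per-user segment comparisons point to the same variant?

No

New users: Control 7/24 = 29.2%, Variant B 84/239 = 35.1% → Variant B
Power users: Control 325/537 = 60.5%, Variant B 22/33 = 66.7% → Variant B
Overall: Control 332/561 = 59.2%, Variant B 106/272 = 39.0% → Control
Variant B wins each user group but Control wins overall — the comparison reverses. Variant B's views skew toward new users, which has a lower base rate.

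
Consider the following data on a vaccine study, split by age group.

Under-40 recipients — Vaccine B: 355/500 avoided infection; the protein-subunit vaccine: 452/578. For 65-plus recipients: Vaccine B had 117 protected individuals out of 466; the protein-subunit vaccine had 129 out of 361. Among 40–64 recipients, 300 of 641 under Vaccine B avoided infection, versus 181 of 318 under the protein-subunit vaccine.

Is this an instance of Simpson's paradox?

Under-40: Vaccine B 355/500 = 71.0%, the protein-subunit vaccine 452/578 = 78.2% → the protein-subunit vaccine
65-plus: Vaccine B 117/466 = 25.1%, the protein-subunit vaccine 129/361 = 35.7% → the protein-subunit vaccine
40–64: Vaccine B 300/641 = 46.8%, the protein-subunit vaccine 181/318 = 56.9% → the protein-subunit vaccine
Overall: Vaccine B 772/1607 = 48.0%, the protein-subunit vaccine 762/1257 = 60.6% → the protein-subunit vaccine
The protein-subunit vaccine wins overall and in every age group — no reversal.

No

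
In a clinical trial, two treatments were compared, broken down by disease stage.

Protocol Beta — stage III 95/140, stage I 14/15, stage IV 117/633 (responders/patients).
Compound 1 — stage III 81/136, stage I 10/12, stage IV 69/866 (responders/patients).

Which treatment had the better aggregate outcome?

Protocol Beta

Stage III: Protocol Beta 95/140 = 67.9%, Compound 1 81/136 = 59.6% → Protocol Beta
Stage I: Protocol Beta 14/15 = 93.3%, Compound 1 10/12 = 83.3% → Protocol Beta
Stage IV: Protocol Beta 117/633 = 18.5%, Compound 1 69/866 = 8.0% → Protocol Beta
Overall: Protocol Beta 226/788 = 28.7%, Compound 1 160/1014 = 15.8% → Protocol Beta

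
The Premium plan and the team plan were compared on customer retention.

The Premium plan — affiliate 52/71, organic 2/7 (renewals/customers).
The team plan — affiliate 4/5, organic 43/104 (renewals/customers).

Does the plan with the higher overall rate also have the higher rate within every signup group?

Affiliate: the Premium plan 52/71 = 73.2%, the team plan 4/5 = 80.0% → the team plan
Organic: the Premium plan 2/7 = 28.6%, the team plan 43/104 = 41.3% → the team plan
Overall: the Premium plan 54/78 = 69.2%, the team plan 47/109 = 43.1% → the Premium plan
The team plan wins each signup group but the Premium plan wins overall — the comparison reverses. The team plan's customers skew toward organic, which has a lower base rate.

No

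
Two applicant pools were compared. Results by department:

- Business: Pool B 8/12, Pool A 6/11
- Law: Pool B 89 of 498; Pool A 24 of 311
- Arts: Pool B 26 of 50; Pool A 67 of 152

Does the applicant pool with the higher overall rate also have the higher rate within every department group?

Yes

Business: Pool B 8/12 = 66.7%, Pool A 6/11 = 54.5% → Pool B
Law: Pool B 89/498 = 17.9%, Pool A 24/311 = 7.7% → Pool B
Arts: Pool B 26/50 = 52.0%, Pool A 67/152 = 44.1% → Pool B
Overall: Pool B 123/560 = 22.0%, Pool A 97/474 = 20.5% → Pool B
Pool B wins overall and in every department group — no reversal.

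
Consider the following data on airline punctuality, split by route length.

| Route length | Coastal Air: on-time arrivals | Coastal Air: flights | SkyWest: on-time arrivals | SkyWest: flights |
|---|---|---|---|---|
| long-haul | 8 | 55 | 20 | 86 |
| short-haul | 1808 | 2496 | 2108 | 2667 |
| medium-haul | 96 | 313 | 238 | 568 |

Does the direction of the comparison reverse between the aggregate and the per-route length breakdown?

No

Long-haul: Coastal Air 8/55 = 14.5%, SkyWest 20/86 = 23.3% → SkyWest
Short-haul: Coastal Air 1808/2496 = 72.4%, SkyWest 2108/2667 = 79.0% → SkyWest
Medium-haul: Coastal Air 96/313 = 30.7%, SkyWest 238/568 = 41.9% → SkyWest
Overall: Coastal Air 1912/2864 = 66.8%, SkyWest 2366/3321 = 71.2% → SkyWest
SkyWest wins overall and in every route group — no reversal.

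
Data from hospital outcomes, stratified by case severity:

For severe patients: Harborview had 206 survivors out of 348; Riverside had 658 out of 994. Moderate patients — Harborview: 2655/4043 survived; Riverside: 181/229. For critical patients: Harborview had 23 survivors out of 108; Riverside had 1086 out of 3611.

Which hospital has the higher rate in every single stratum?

Riverside

Severe: Harborview 206/348 = 59.2%, Riverside 658/994 = 66.2% → Riverside
Moderate: Harborview 2655/4043 = 65.7%, Riverside 181/229 = 79.0% → Riverside
Critical: Harborview 23/108 = 21.3%, Riverside 1086/3611 = 30.1% → Riverside
Riverside has the higher rate in all 3 groups.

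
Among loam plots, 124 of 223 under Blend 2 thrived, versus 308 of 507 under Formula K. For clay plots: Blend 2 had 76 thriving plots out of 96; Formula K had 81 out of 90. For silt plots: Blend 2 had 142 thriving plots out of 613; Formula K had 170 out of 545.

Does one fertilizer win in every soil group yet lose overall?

No

Loam: Blend 2 124/223 = 55.6%, Formula K 308/507 = 60.7% → Formula K
Clay: Blend 2 76/96 = 79.2%, Formula K 81/90 = 90.0% → Formula K
Silt: Blend 2 142/613 = 23.2%, Formula K 170/545 = 31.2% → Formula K
Overall: Blend 2 342/932 = 36.7%, Formula K 559/1142 = 48.9% → Formula K
Formula K wins overall and in every soil group — no reversal.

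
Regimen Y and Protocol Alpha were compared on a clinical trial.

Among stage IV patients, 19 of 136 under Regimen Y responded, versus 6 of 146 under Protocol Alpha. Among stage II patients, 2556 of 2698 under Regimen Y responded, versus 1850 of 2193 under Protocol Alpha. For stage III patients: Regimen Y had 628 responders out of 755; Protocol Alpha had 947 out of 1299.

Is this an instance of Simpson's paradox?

Stage IV: Regimen Y 19/136 = 14.0%, Protocol Alpha 6/146 = 4.1% → Regimen Y
Stage II: Regimen Y 2556/2698 = 94.7%, Protocol Alpha 1850/2193 = 84.4% → Regimen Y
Stage III: Regimen Y 628/755 = 83.2%, Protocol Alpha 947/1299 = 72.9% → Regimen Y
Overall: Regimen Y 3203/3589 = 89.2%, Protocol Alpha 2803/3638 = 77.0% → Regimen Y
Regimen Y wins overall and in every disease group — no reversal.

No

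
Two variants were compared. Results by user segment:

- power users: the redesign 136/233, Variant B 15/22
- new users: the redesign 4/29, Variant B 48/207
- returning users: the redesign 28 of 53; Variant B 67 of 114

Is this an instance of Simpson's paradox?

Yes

Power users: the redesign 136/233 = 58.4%, Variant B 15/22 = 68.2% → Variant B
New users: the redesign 4/29 = 13.8%, Variant B 48/207 = 23.2% → Variant B
Returning users: the redesign 28/53 = 52.8%, Variant B 67/114 = 58.8% → Variant B
Overall: the redesign 168/315 = 53.3%, Variant B 130/343 = 37.9% → the redesign
Variant B wins each user group but the redesign wins overall — the comparison reverses. Variant B's views skew toward new users, which has a lower base rate.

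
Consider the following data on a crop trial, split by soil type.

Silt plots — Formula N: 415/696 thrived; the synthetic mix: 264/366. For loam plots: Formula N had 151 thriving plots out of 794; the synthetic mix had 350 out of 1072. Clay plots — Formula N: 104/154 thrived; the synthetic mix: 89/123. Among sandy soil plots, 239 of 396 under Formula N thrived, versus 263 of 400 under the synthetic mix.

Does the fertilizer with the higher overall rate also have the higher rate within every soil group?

Yes

Silt: Formula N 415/696 = 59.6%, the synthetic mix 264/366 = 72.1% → the synthetic mix
Loam: Formula N 151/794 = 19.0%, the synthetic mix 350/1072 = 32.6% → the synthetic mix
Clay: Formula N 104/154 = 67.5%, the synthetic mix 89/123 = 72.4% → the synthetic mix
Sandy soil: Formula N 239/396 = 60.4%, the synthetic mix 263/400 = 65.8% → the synthetic mix
Overall: Formula N 909/2040 = 44.6%, the synthetic mix 966/1961 = 49.3% → the synthetic mix
The synthetic mix wins overall and in every soil group — no reversal.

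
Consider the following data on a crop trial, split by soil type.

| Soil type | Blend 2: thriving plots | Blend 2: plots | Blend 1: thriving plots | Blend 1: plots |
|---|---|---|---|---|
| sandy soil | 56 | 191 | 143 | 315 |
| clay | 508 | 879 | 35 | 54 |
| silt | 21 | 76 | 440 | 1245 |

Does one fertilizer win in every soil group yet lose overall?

Yes

Sandy soil: Blend 2 56/191 = 29.3%, Blend 1 143/315 = 45.4% → Blend 1
Clay: Blend 2 508/879 = 57.8%, Blend 1 35/54 = 64.8% → Blend 1
Silt: Blend 2 21/76 = 27.6%, Blend 1 440/1245 = 35.3% → Blend 1
Overall: Blend 2 585/1146 = 51.0%, Blend 1 618/1614 = 38.3% → Blend 2
Blend 1 wins each soil group but Blend 2 wins overall — the comparison reverses. Blend 1's plots skew toward silt, which has a lower base rate.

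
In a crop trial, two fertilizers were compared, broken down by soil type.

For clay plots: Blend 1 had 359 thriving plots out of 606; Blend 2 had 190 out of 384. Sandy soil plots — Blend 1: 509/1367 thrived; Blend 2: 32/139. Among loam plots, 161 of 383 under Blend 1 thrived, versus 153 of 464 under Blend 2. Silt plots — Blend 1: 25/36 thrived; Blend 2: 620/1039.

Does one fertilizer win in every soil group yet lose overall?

Yes

Clay: Blend 1 359/606 = 59.2%, Blend 2 190/384 = 49.5% → Blend 1
Sandy soil: Blend 1 509/1367 = 37.2%, Blend 2 32/139 = 23.0% → Blend 1
Loam: Blend 1 161/383 = 42.0%, Blend 2 153/464 = 33.0% → Blend 1
Silt: Blend 1 25/36 = 69.4%, Blend 2 620/1039 = 59.7% → Blend 1
Overall: Blend 1 1054/2392 = 44.1%, Blend 2 995/2026 = 49.1% → Blend 2
Blend 1 wins each soil group but Blend 2 wins overall — the comparison reverses. Blend 1's plots skew toward sandy soil, which has a lower base rate.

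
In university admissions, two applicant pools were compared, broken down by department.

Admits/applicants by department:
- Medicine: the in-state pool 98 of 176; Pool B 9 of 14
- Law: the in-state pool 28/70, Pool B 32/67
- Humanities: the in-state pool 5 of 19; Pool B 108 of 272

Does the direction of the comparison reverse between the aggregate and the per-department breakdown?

Yes

Medicine: the in-state pool 98/176 = 55.7%, Pool B 9/14 = 64.3% → Pool B
Law: the in-state pool 28/70 = 40.0%, Pool B 32/67 = 47.8% → Pool B
Humanities: the in-state pool 5/19 = 26.3%, Pool B 108/272 = 39.7% → Pool B
Overall: the in-state pool 131/265 = 49.4%, Pool B 149/353 = 42.2% → the in-state pool
Pool B wins each department group but the in-state pool wins overall — the comparison reverses. Pool B's applicants skew toward Humanities, which has a lower base rate.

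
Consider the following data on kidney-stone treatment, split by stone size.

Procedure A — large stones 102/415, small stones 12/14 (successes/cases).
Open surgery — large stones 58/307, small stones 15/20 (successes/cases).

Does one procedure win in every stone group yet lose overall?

Large stones: Procedure A 102/415 = 24.6%, open surgery 58/307 = 18.9% → Procedure A
Small stones: Procedure A 12/14 = 85.7%, open surgery 15/20 = 75.0% → Procedure A
Overall: Procedure A 114/429 = 26.6%, open surgery 73/327 = 22.3% → Procedure A
Procedure A wins overall and in every stone group — no reversal.

No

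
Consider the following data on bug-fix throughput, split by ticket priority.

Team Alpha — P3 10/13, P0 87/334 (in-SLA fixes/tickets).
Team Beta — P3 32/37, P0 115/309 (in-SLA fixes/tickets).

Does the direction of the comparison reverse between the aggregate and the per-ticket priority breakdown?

P3: Team Alpha 10/13 = 76.9%, Team Beta 32/37 = 86.5% → Team Beta
P0: Team Alpha 87/334 = 26.0%, Team Beta 115/309 = 37.2% → Team Beta
Overall: Team Alpha 97/347 = 28.0%, Team Beta 147/346 = 42.5% → Team Beta
Team Beta wins overall and in every ticket group — no reversal.

No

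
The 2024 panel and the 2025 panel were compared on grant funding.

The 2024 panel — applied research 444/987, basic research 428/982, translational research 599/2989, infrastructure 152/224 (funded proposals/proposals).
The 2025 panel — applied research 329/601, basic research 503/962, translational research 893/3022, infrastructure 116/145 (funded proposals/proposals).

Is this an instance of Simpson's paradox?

Applied research: the 2024 panel 444/987 = 45.0%, the 2025 panel 329/601 = 54.7% → the 2025 panel
Basic research: the 2024 panel 428/982 = 43.6%, the 2025 panel 503/962 = 52.3% → the 2025 panel
Translational research: the 2024 panel 599/2989 = 20.0%, the 2025 panel 893/3022 = 29.5% → the 2025 panel
Infrastructure: the 2024 panel 152/224 = 67.9%, the 2025 panel 116/145 = 80.0% → the 2025 panel
Overall: the 2024 panel 1623/5182 = 31.3%, the 2025 panel 1841/4730 = 38.9% → the 2025 panel
The 2025 panel wins overall and in every proposal group — no reversal.

No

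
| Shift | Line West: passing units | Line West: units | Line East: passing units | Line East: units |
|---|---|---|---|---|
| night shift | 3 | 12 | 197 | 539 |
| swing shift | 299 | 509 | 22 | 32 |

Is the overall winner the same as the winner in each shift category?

Night shift: Line West 3/12 = 25.0%, Line East 197/539 = 36.5% → Line East
Swing shift: Line West 299/509 = 58.7%, Line East 22/32 = 68.8% → Line East
Overall: Line West 302/521 = 58.0%, Line East 219/571 = 38.4% → Line West
Line East wins each shift group but Line West wins overall — the comparison reverses. Line East's units skew toward night shift, which has a lower base rate.

No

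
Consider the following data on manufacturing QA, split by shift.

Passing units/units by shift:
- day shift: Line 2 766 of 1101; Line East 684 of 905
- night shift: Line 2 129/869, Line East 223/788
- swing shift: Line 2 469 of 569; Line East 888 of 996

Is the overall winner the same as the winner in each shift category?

Yes

Day shift: Line 2 766/1101 = 69.6%, Line East 684/905 = 75.6% → Line East
Night shift: Line 2 129/869 = 14.8%, Line East 223/788 = 28.3% → Line East
Swing shift: Line 2 469/569 = 82.4%, Line East 888/996 = 89.2% → Line East
Overall: Line 2 1364/2539 = 53.7%, Line East 1795/2689 = 66.8% → Line East
Line East wins overall and in every shift group — no reversal.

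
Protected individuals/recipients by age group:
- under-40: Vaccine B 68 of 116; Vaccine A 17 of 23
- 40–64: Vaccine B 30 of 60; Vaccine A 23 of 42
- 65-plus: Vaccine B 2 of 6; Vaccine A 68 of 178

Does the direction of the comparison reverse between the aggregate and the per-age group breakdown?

Under-40: Vaccine B 68/116 = 58.6%, Vaccine A 17/23 = 73.9% → Vaccine A
40–64: Vaccine B 30/60 = 50.0%, Vaccine A 23/42 = 54.8% → Vaccine A
65-plus: Vaccine B 2/6 = 33.3%, Vaccine A 68/178 = 38.2% → Vaccine A
Overall: Vaccine B 100/182 = 54.9%, Vaccine A 108/243 = 44.4% → Vaccine B
Vaccine A wins each age group but Vaccine B wins overall — the comparison reverses. Vaccine A's recipients skew toward 65-plus, which has a lower base rate.

Yes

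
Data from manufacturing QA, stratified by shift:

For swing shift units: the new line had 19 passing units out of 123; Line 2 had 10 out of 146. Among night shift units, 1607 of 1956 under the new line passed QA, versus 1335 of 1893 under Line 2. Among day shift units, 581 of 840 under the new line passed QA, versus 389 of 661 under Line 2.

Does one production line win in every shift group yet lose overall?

Swing shift: the new line 19/123 = 15.4%, Line 2 10/146 = 6.8% → the new line
Night shift: the new line 1607/1956 = 82.2%, Line 2 1335/1893 = 70.5% → the new line
Day shift: the new line 581/840 = 69.2%, Line 2 389/661 = 58.9% → the new line
Overall: the new line 2207/2919 = 75.6%, Line 2 1734/2700 = 64.2% → the new line
The new line wins overall and in every shift group — no reversal.

No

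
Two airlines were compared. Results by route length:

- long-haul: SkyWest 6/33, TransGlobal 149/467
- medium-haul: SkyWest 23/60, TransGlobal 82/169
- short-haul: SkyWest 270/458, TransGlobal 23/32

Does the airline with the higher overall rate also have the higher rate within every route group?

No

Long-haul: SkyWest 6/33 = 18.2%, TransGlobal 149/467 = 31.9% → TransGlobal
Medium-haul: SkyWest 23/60 = 38.3%, TransGlobal 82/169 = 48.5% → TransGlobal
Short-haul: SkyWest 270/458 = 59.0%, TransGlobal 23/32 = 71.9% → TransGlobal
Overall: SkyWest 299/551 = 54.3%, TransGlobal 254/668 = 38.0% → SkyWest
TransGlobal wins each route group but SkyWest wins overall — the comparison reverses. TransGlobal's flights skew toward long-haul, which has a lower base rate.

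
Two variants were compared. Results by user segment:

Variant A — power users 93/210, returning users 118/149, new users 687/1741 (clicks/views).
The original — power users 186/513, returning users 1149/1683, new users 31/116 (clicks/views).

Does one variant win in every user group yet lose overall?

Yes

Power users: Variant A 93/210 = 44.3%, the original 186/513 = 36.3% → Variant A
Returning users: Variant A 118/149 = 79.2%, the original 1149/1683 = 68.3% → Variant A
New users: Variant A 687/1741 = 39.5%, the original 31/116 = 26.7% → Variant A
Overall: Variant A 898/2100 = 42.8%, the original 1366/2312 = 59.1% → the original
Variant A wins each user group but the original wins overall — the comparison reverses. Variant A's views skew toward new users, which has a lower base rate.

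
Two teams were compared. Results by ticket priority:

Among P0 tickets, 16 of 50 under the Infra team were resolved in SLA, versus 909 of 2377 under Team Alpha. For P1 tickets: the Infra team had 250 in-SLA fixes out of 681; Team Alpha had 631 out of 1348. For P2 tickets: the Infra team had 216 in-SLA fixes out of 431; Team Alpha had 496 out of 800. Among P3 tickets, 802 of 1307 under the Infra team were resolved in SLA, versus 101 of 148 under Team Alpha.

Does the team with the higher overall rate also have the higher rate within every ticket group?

P0: the Infra team 16/50 = 32.0%, Team Alpha 909/2377 = 38.2% → Team Alpha
P1: the Infra team 250/681 = 36.7%, Team Alpha 631/1348 = 46.8% → Team Alpha
P2: the Infra team 216/431 = 50.1%, Team Alpha 496/800 = 62.0% → Team Alpha
P3: the Infra team 802/1307 = 61.4%, Team Alpha 101/148 = 68.2% → Team Alpha
Overall: the Infra team 1284/2469 = 52.0%, Team Alpha 2137/4673 = 45.7% → the Infra team
Team Alpha wins each ticket group but the Infra team wins overall — the comparison reverses. Team Alpha's tickets skew toward P0, which has a lower base rate.

No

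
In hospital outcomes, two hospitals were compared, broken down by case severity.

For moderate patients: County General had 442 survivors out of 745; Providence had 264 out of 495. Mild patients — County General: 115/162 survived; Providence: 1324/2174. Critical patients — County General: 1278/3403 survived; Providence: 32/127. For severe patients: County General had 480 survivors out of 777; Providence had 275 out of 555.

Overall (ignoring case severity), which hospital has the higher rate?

Providence

Moderate: County General 442/745 = 59.3%, Providence 264/495 = 53.3% → County General
Mild: County General 115/162 = 71.0%, Providence 1324/2174 = 60.9% → County General
Critical: County General 1278/3403 = 37.6%, Providence 32/127 = 25.2% → County General
Severe: County General 480/777 = 61.8%, Providence 275/555 = 49.5% → County General
Overall: County General 2315/5087 = 45.5%, Providence 1895/3351 = 56.6% → Providence
(County General wins every case group but Providence wins overall — County General's patients skew toward the low-rate critical group.)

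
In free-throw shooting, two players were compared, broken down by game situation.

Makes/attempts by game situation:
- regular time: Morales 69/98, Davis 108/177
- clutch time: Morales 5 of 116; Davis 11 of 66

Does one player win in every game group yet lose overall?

No

Regular time: Morales 69/98 = 70.4%, Davis 108/177 = 61.0% → Morales
Clutch time: Morales 5/116 = 4.3%, Davis 11/66 = 16.7% → Davis
Overall: Morales 74/214 = 34.6%, Davis 119/243 = 49.0% → Davis
Neither sweeps: Morales wins 1 of 2 groups, Davis wins 1. Davis wins overall but not every group — no Simpson reversal.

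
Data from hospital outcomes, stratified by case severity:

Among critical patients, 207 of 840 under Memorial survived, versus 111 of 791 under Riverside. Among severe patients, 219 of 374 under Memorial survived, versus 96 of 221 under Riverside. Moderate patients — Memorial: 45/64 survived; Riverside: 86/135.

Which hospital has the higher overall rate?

Critical: Memorial 207/840 = 24.6%, Riverside 111/791 = 14.0% → Memorial
Severe: Memorial 219/374 = 58.6%, Riverside 96/221 = 43.4% → Memorial
Moderate: Memorial 45/64 = 70.3%, Riverside 86/135 = 63.7% → Memorial
Overall: Memorial 471/1278 = 36.9%, Riverside 293/1147 = 25.5% → Memorial

Memorial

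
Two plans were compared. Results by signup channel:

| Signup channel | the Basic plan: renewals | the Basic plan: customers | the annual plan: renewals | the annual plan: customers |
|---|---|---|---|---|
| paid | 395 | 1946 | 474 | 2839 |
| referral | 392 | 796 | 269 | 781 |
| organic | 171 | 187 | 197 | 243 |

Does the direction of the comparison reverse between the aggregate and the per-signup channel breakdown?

No

Paid: the Basic plan 395/1946 = 20.3%, the annual plan 474/2839 = 16.7% → the Basic plan
Referral: the Basic plan 392/796 = 49.2%, the annual plan 269/781 = 34.4% → the Basic plan
Organic: the Basic plan 171/187 = 91.4%, the annual plan 197/243 = 81.1% → the Basic plan
Overall: the Basic plan 958/2929 = 32.7%, the annual plan 940/3863 = 24.3% → the Basic plan
The Basic plan wins overall and in every signup group — no reversal.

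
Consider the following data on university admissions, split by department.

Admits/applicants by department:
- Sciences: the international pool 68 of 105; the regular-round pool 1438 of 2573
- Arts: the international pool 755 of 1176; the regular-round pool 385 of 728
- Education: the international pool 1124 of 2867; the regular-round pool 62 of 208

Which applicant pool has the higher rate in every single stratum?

Sciences: the international pool 68/105 = 64.8%, the regular-round pool 1438/2573 = 55.9% → the international pool
Arts: the international pool 755/1176 = 64.2%, the regular-round pool 385/728 = 52.9% → the international pool
Education: the international pool 1124/2867 = 39.2%, the regular-round pool 62/208 = 29.8% → the international pool
The international pool has the higher rate in all 3 groups.

the international pool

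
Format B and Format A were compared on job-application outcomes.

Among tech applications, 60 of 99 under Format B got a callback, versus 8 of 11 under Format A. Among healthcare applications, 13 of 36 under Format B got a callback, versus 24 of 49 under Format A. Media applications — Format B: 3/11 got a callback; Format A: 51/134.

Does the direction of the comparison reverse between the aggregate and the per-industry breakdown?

Yes

Tech: Format B 60/99 = 60.6%, Format A 8/11 = 72.7% → Format A
Healthcare: Format B 13/36 = 36.1%, Format A 24/49 = 49.0% → Format A
Media: Format B 3/11 = 27.3%, Format A 51/134 = 38.1% → Format A
Overall: Format B 76/146 = 52.1%, Format A 83/194 = 42.8% → Format B
Format A wins each industry group but Format B wins overall — the comparison reverses. Format A's applications skew toward media, which has a lower base rate.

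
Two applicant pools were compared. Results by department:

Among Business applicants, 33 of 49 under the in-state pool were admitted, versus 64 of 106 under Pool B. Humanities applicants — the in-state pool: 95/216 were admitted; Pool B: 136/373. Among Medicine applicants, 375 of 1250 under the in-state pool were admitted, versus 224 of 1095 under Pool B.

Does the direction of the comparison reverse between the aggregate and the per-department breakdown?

Business: the in-state pool 33/49 = 67.3%, Pool B 64/106 = 60.4% → the in-state pool
Humanities: the in-state pool 95/216 = 44.0%, Pool B 136/373 = 36.5% → the in-state pool
Medicine: the in-state pool 375/1250 = 30.0%, Pool B 224/1095 = 20.5% → the in-state pool
Overall: the in-state pool 503/1515 = 33.2%, Pool B 424/1574 = 26.9% → the in-state pool
The in-state pool wins overall and in every department group — no reversal.

No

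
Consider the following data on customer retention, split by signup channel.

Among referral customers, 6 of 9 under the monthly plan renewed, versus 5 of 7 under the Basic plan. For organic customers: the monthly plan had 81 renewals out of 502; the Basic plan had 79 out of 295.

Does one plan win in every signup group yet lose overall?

No

Referral: the monthly plan 6/9 = 66.7%, the Basic plan 5/7 = 71.4% → the Basic plan
Organic: the monthly plan 81/502 = 16.1%, the Basic plan 79/295 = 26.8% → the Basic plan
Overall: the monthly plan 87/511 = 17.0%, the Basic plan 84/302 = 27.8% → the Basic plan
The Basic plan wins overall and in every signup group — no reversal.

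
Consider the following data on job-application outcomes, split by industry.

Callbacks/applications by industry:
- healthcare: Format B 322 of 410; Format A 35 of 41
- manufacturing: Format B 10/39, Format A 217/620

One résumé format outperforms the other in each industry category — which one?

Format A

Healthcare: Format B 322/410 = 78.5%, Format A 35/41 = 85.4% → Format A
Manufacturing: Format B 10/39 = 25.6%, Format A 217/620 = 35.0% → Format A
Format A has the higher rate in both groups.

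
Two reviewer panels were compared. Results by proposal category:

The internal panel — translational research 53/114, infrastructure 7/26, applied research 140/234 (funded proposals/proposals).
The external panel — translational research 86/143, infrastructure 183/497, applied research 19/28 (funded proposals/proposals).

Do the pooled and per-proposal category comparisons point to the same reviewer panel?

No

Translational research: the internal panel 53/114 = 46.5%, the external panel 86/143 = 60.1% → the external panel
Infrastructure: the internal panel 7/26 = 26.9%, the external panel 183/497 = 36.8% → the external panel
Applied research: the internal panel 140/234 = 59.8%, the external panel 19/28 = 67.9% → the external panel
Overall: the internal panel 200/374 = 53.5%, the external panel 288/668 = 43.1% → the internal panel
The external panel wins each proposal group but the internal panel wins overall — the comparison reverses. The external panel's proposals skew toward infrastructure, which has a lower base rate.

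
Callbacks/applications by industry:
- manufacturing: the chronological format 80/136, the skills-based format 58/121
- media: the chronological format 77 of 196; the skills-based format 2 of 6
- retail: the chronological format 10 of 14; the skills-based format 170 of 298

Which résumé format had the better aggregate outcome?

Manufacturing: the chronological format 80/136 = 58.8%, the skills-based format 58/121 = 47.9% → the chronological format
Media: the chronological format 77/196 = 39.3%, the skills-based format 2/6 = 33.3% → the chronological format
Retail: the chronological format 10/14 = 71.4%, the skills-based format 170/298 = 57.0% → the chronological format
Overall: the chronological format 167/346 = 48.3%, the skills-based format 230/425 = 54.1% → the skills-based format
(The chronological format wins every industry group but the skills-based format wins overall — the chronological format's applications skew toward the low-rate media group.)

the skills-based format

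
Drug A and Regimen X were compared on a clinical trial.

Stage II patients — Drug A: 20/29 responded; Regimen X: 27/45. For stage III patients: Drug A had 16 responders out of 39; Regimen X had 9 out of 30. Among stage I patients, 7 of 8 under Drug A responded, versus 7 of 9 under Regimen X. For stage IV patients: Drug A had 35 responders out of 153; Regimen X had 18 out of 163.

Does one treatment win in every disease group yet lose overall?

Stage II: Drug A 20/29 = 69.0%, Regimen X 27/45 = 60.0% → Drug A
Stage III: Drug A 16/39 = 41.0%, Regimen X 9/30 = 30.0% → Drug A
Stage I: Drug A 7/8 = 87.5%, Regimen X 7/9 = 77.8% → Drug A
Stage IV: Drug A 35/153 = 22.9%, Regimen X 18/163 = 11.0% → Drug A
Overall: Drug A 78/229 = 34.1%, Regimen X 61/247 = 24.7% → Drug A
Drug A wins overall and in every disease group — no reversal.

No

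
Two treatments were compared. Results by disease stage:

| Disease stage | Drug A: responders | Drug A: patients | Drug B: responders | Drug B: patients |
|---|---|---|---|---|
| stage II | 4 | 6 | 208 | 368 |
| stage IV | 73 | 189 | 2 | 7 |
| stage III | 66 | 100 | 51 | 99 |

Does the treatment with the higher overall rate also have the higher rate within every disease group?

Stage II: Drug A 4/6 = 66.7%, Drug B 208/368 = 56.5% → Drug A
Stage IV: Drug A 73/189 = 38.6%, Drug B 2/7 = 28.6% → Drug A
Stage III: Drug A 66/100 = 66.0%, Drug B 51/99 = 51.5% → Drug A
Overall: Drug A 143/295 = 48.5%, Drug B 261/474 = 55.1% → Drug B
Drug A wins each disease group but Drug B wins overall — the comparison reverses. Drug A's patients skew toward stage IV, which has a lower base rate.

No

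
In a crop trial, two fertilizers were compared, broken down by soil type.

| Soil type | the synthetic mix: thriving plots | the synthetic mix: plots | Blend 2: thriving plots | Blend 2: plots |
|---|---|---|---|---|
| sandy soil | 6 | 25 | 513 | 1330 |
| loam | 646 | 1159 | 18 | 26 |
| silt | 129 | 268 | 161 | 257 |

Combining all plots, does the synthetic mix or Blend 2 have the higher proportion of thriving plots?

the synthetic mix

Sandy soil: the synthetic mix 6/25 = 24.0%, Blend 2 513/1330 = 38.6% → Blend 2
Loam: the synthetic mix 646/1159 = 55.7%, Blend 2 18/26 = 69.2% → Blend 2
Silt: the synthetic mix 129/268 = 48.1%, Blend 2 161/257 = 62.6% → Blend 2
Overall: the synthetic mix 781/1452 = 53.8%, Blend 2 692/1613 = 42.9% → the synthetic mix
(Blend 2 wins every soil group but the synthetic mix wins overall — Blend 2's plots skew toward the low-rate sandy soil group.)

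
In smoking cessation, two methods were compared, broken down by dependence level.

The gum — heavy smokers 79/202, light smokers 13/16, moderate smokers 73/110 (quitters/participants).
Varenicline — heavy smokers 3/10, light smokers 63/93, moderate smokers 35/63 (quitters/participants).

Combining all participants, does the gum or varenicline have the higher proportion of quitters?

Heavy smokers: the gum 79/202 = 39.1%, varenicline 3/10 = 30.0% → the gum
Light smokers: the gum 13/16 = 81.2%, varenicline 63/93 = 67.7% → the gum
Moderate smokers: the gum 73/110 = 66.4%, varenicline 35/63 = 55.6% → the gum
Overall: the gum 165/328 = 50.3%, varenicline 101/166 = 60.8% → varenicline
(The gum wins every dependence group but varenicline wins overall — the gum's participants skew toward the low-rate heavy smokers group.)

varenicline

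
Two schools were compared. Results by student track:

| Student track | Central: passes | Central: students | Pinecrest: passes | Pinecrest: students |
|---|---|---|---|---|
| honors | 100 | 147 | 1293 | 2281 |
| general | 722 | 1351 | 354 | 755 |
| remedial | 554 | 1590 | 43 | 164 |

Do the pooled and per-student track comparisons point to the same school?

Honors: Central 100/147 = 68.0%, Pinecrest 1293/2281 = 56.7% → Central
General: Central 722/1351 = 53.4%, Pinecrest 354/755 = 46.9% → Central
Remedial: Central 554/1590 = 34.8%, Pinecrest 43/164 = 26.2% → Central
Overall: Central 1376/3088 = 44.6%, Pinecrest 1690/3200 = 52.8% → Pinecrest
Central wins each student group but Pinecrest wins overall — the comparison reverses. Central's students skew toward remedial, which has a lower base rate.

No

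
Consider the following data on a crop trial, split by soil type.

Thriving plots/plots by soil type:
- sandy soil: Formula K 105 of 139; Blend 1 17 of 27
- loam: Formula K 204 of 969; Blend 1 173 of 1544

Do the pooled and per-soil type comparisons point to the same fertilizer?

Yes

Sandy soil: Formula K 105/139 = 75.5%, Blend 1 17/27 = 63.0% → Formula K
Loam: Formula K 204/969 = 21.1%, Blend 1 173/1544 = 11.2% → Formula K
Overall: Formula K 309/1108 = 27.9%, Blend 1 190/1571 = 12.1% → Formula K
Formula K wins overall and in every soil group — no reversal.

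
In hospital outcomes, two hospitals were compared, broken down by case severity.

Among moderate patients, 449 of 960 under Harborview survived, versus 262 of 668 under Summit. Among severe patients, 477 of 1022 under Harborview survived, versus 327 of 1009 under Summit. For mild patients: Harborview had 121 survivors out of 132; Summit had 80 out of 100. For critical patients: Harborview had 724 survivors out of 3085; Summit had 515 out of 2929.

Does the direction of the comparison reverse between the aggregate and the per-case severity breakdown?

No

Moderate: Harborview 449/960 = 46.8%, Summit 262/668 = 39.2% → Harborview
Severe: Harborview 477/1022 = 46.7%, Summit 327/1009 = 32.4% → Harborview
Mild: Harborview 121/132 = 91.7%, Summit 80/100 = 80.0% → Harborview
Critical: Harborview 724/3085 = 23.5%, Summit 515/2929 = 17.6% → Harborview
Overall: Harborview 1771/5199 = 34.1%, Summit 1184/4706 = 25.2% → Harborview
Harborview wins overall and in every case group — no reversal.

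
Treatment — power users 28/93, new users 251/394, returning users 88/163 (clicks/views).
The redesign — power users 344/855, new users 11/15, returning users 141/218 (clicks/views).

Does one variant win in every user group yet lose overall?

Yes

Power users: Treatment 28/93 = 30.1%, the redesign 344/855 = 40.2% → the redesign
New users: Treatment 251/394 = 63.7%, the redesign 11/15 = 73.3% → the redesign
Returning users: Treatment 88/163 = 54.0%, the redesign 141/218 = 64.7% → the redesign
Overall: Treatment 367/650 = 56.5%, the redesign 496/1088 = 45.6% → Treatment
The redesign wins each user group but Treatment wins overall — the comparison reverses. The redesign's views skew toward power users, which has a lower base rate.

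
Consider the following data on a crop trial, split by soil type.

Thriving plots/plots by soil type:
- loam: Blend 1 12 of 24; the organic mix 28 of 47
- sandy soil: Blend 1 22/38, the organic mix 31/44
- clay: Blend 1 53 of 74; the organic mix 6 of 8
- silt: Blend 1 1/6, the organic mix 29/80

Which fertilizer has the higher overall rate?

Blend 1

Loam: Blend 1 12/24 = 50.0%, the organic mix 28/47 = 59.6% → the organic mix
Sandy soil: Blend 1 22/38 = 57.9%, the organic mix 31/44 = 70.5% → the organic mix
Clay: Blend 1 53/74 = 71.6%, the organic mix 6/8 = 75.0% → the organic mix
Silt: Blend 1 1/6 = 16.7%, the organic mix 29/80 = 36.2% → the organic mix
Overall: Blend 1 88/142 = 62.0%, the organic mix 94/179 = 52.5% → Blend 1
(The organic mix wins every soil group but Blend 1 wins overall — the organic mix's plots skew toward the low-rate silt group.)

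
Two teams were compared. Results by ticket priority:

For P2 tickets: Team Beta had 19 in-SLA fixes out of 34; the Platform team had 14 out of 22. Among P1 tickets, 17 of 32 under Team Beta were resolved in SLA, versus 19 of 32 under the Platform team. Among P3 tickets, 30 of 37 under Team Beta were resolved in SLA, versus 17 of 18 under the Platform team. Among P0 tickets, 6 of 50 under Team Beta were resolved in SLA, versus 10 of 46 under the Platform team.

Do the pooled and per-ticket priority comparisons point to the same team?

Yes

P2: Team Beta 19/34 = 55.9%, the Platform team 14/22 = 63.6% → the Platform team
P1: Team Beta 17/32 = 53.1%, the Platform team 19/32 = 59.4% → the Platform team
P3: Team Beta 30/37 = 81.1%, the Platform team 17/18 = 94.4% → the Platform team
P0: Team Beta 6/50 = 12.0%, the Platform team 10/46 = 21.7% → the Platform team
Overall: Team Beta 72/153 = 47.1%, the Platform team 60/118 = 50.8% → the Platform team
The Platform team wins overall and in every ticket group — no reversal.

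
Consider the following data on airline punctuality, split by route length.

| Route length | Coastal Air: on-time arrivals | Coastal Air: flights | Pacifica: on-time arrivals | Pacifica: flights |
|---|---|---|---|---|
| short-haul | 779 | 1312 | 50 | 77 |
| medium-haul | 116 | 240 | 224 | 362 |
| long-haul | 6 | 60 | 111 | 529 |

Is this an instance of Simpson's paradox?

Yes

Short-haul: Coastal Air 779/1312 = 59.4%, Pacifica 50/77 = 64.9% → Pacifica
Medium-haul: Coastal Air 116/240 = 48.3%, Pacifica 224/362 = 61.9% → Pacifica
Long-haul: Coastal Air 6/60 = 10.0%, Pacifica 111/529 = 21.0% → Pacifica
Overall: Coastal Air 901/1612 = 55.9%, Pacifica 385/968 = 39.8% → Coastal Air
Pacifica wins each route group but Coastal Air wins overall — the comparison reverses. Pacifica's flights skew toward long-haul, which has a lower base rate.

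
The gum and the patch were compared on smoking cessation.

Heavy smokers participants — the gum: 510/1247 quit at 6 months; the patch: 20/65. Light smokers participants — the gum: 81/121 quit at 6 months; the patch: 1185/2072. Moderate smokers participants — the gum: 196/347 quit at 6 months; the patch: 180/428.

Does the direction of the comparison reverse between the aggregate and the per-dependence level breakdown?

Heavy smokers: the gum 510/1247 = 40.9%, the patch 20/65 = 30.8% → the gum
Light smokers: the gum 81/121 = 66.9%, the patch 1185/2072 = 57.2% → the gum
Moderate smokers: the gum 196/347 = 56.5%, the patch 180/428 = 42.1% → the gum
Overall: the gum 787/1715 = 45.9%, the patch 1385/2565 = 54.0% → the patch
The gum wins each dependence group but the patch wins overall — the comparison reverses. The gum's participants skew toward heavy smokers, which has a lower base rate.

Yes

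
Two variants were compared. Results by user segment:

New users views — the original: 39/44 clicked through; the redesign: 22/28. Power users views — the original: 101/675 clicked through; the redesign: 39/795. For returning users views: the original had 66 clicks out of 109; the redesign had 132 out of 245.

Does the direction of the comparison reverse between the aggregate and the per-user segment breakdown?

No

New users: the original 39/44 = 88.6%, the redesign 22/28 = 78.6% → the original
Power users: the original 101/675 = 15.0%, the redesign 39/795 = 4.9% → the original
Returning users: the original 66/109 = 60.6%, the redesign 132/245 = 53.9% → the original
Overall: the original 206/828 = 24.9%, the redesign 193/1068 = 18.1% → the original
The original wins overall and in every user group — no reversal.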